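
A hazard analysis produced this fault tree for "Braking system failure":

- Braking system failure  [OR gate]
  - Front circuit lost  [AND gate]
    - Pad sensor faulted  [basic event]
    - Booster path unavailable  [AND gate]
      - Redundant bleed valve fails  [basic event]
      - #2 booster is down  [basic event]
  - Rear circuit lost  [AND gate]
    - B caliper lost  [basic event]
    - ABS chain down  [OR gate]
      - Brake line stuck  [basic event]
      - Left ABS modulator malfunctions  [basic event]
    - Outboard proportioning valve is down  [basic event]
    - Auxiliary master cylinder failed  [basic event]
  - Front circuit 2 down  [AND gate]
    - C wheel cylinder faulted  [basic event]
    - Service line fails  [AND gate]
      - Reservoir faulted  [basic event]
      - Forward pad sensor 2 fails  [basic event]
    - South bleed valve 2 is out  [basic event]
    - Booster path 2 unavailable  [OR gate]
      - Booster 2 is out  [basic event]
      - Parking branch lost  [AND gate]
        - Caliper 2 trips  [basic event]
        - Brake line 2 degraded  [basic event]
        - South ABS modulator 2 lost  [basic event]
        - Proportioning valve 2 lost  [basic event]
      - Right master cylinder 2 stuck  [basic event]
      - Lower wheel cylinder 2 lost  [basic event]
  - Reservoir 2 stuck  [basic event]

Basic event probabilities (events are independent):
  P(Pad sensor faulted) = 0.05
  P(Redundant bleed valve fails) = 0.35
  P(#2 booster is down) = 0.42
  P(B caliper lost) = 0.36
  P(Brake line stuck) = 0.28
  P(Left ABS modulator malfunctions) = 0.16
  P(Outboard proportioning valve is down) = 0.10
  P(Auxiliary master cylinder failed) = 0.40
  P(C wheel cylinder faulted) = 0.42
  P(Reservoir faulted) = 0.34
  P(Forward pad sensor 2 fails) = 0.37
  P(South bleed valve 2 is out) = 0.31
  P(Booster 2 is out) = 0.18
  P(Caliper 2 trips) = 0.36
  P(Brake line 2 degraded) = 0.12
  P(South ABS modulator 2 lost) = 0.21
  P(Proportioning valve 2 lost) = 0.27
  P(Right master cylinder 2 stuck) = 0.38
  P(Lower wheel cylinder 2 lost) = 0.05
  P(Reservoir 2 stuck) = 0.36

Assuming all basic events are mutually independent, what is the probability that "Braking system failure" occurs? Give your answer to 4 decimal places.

P(Booster path unavailable) [AND] = 0.35 × 0.42 = 0.147000
P(Front circuit lost) [AND] = 0.05 × 0.147000 = 0.007350
P(ABS chain down) [OR] = 1 − (1−0.28) × (1−0.16) = 0.395200
P(Rear circuit lost) [AND] = 0.36 × 0.395200 × 0.10 × 0.40 = 0.005691
P(Service line fails) [AND] = 0.34 × 0.37 = 0.125800
P(Parking branch lost) [AND] = 0.36 × 0.12 × 0.21 × 0.27 = 0.002449
P(Booster path 2 unavailable) [OR] = 1 − (1−0.18) × (1−0.002449) × (1−0.38) × (1−0.05) = 0.518203
P(Front circuit 2 down) [AND] = 0.42 × 0.125800 × 0.31 × 0.518203 = 0.008488
P(Braking system failure) [OR] = 1 − (1−0.007350) × (1−0.005691) × (1−0.008488) × (1−0.36) = 0.373681
Rounded to 4 decimal places: P(Braking system failure) ≈ 0.3737.

0.3737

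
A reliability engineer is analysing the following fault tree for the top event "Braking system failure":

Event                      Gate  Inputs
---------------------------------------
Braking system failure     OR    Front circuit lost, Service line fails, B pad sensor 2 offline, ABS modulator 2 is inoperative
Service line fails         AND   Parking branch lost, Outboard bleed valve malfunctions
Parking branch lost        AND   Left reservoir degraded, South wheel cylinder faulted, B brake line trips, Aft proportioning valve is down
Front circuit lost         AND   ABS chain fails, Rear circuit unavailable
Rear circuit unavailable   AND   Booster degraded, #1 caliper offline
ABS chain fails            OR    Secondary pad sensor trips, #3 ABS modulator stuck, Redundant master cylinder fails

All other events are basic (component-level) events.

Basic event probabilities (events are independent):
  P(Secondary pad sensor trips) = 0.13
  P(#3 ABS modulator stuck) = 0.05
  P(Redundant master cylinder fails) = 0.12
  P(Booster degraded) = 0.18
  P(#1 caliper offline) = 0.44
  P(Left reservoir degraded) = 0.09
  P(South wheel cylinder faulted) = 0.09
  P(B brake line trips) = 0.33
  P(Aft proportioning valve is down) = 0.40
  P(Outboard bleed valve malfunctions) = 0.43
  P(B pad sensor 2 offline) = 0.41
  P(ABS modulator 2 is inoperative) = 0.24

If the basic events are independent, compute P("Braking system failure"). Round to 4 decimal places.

P(ABS chain fails) [OR] = 1 − (1−0.13) × (1−0.05) × (1−0.12) = 0.272680
P(Rear circuit unavailable) [AND] = 0.18 × 0.44 = 0.079200
P(Front circuit lost) [AND] = 0.272680 × 0.079200 = 0.021596
P(Parking branch lost) [AND] = 0.09 × 0.09 × 0.33 × 0.40 = 0.001069
P(Service line fails) [AND] = 0.001069 × 0.43 = 0.000460
P(Braking system failure) [OR] = 1 − (1−0.021596) × (1−0.000460) × (1−0.41) × (1−0.24) = 0.561485
Rounded to 4 decimal places: P(Braking system failure) ≈ 0.5615.

0.5615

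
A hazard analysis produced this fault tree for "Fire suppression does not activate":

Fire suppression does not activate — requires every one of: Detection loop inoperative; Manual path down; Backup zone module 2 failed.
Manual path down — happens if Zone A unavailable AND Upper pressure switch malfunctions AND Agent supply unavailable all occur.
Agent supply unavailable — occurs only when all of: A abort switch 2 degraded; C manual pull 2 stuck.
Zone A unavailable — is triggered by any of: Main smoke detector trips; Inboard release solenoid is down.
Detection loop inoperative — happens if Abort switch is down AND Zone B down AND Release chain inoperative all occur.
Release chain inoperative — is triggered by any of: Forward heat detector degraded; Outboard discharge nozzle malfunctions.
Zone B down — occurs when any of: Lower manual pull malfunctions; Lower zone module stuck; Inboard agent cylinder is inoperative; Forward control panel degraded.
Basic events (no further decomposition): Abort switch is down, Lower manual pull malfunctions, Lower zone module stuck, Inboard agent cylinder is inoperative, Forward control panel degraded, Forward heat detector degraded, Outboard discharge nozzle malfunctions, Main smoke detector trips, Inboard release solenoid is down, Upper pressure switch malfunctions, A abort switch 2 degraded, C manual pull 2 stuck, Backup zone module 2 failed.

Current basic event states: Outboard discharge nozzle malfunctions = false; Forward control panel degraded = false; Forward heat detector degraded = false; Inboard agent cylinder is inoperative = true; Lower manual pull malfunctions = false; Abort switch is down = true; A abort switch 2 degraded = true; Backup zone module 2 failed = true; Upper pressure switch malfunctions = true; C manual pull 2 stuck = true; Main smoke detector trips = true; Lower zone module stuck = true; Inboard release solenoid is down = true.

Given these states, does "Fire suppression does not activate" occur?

Zone B down [OR]: Lower manual pull malfunctions=not, Lower zone module stuck=occurs, Inboard agent cylinder is inoperative=occurs, Forward control panel degraded=not → at least one input occurs → occurs.
Release chain inoperative [OR]: Forward heat detector degraded=not, Outboard discharge nozzle malfunctions=not → no input occurs → does not occur.
Detection loop inoperative [AND]: Abort switch is down=occurs, Zone B down=occurs, Release chain inoperative=not → not all inputs occur → does not occur.
Zone A unavailable [OR]: Main smoke detector trips=occurs, Inboard release solenoid is down=occurs → at least one input occurs → occurs.
Agent supply unavailable [AND]: A abort switch 2 degraded=occurs, C manual pull 2 stuck=occurs → all inputs occur → occurs.
Manual path down [AND]: Zone A unavailable=occurs, Upper pressure switch malfunctions=occurs, Agent supply unavailable=occurs → all inputs occur → occurs.
Fire suppression does not activate [AND]: Detection loop inoperative=not, Manual path down=occurs, Backup zone module 2 failed=occurs → not all inputs occur → does not occur.

No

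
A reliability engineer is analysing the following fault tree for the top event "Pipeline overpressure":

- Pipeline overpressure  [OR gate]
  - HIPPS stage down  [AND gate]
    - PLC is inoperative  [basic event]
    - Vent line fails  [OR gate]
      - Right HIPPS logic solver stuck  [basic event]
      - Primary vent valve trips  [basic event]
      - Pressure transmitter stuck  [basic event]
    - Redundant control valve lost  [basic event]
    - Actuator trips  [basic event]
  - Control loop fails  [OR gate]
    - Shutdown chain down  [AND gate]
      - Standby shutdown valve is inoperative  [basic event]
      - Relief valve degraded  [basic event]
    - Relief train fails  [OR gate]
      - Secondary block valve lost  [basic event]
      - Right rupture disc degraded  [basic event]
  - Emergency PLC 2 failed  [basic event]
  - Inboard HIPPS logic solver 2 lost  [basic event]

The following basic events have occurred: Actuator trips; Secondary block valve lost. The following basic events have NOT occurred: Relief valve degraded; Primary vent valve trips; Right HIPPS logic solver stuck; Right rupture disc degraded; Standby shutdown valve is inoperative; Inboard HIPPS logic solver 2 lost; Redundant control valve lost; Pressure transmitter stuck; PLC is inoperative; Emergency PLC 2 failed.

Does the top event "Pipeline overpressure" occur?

Yes

Vent line fails [OR]: Right HIPPS logic solver stuck=not, Primary vent valve trips=not, Pressure transmitter stuck=not → no input occurs → does not occur.
HIPPS stage down [AND]: PLC is inoperative=not, Vent line fails=not, Redundant control valve lost=not, Actuator trips=occurs → not all inputs occur → does not occur.
Shutdown chain down [AND]: Standby shutdown valve is inoperative=not, Relief valve degraded=not → not all inputs occur → does not occur.
Relief train fails [OR]: Secondary block valve lost=occurs, Right rupture disc degraded=not → at least one input occurs → occurs.
Control loop fails [OR]: Shutdown chain down=not, Relief train fails=occurs → at least one input occurs → occurs.
Pipeline overpressure [OR]: HIPPS stage down=not, Control loop fails=occurs, Emergency PLC 2 failed=not, Inboard HIPPS logic solver 2 lost=not → at least one input occurs → occurs.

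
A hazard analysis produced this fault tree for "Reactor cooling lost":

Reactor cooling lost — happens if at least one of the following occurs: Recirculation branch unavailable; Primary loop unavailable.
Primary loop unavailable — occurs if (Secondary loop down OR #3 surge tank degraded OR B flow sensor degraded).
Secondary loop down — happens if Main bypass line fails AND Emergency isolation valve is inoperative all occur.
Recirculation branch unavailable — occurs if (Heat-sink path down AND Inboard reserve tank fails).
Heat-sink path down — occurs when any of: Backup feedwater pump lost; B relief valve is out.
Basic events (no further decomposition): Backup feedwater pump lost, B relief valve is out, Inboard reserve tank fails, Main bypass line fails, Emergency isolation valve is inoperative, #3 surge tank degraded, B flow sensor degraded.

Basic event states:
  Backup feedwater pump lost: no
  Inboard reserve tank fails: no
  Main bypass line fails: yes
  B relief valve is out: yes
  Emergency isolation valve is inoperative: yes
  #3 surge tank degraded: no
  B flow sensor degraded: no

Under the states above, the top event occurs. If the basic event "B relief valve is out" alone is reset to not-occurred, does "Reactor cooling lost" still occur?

Counterfactual: set "B relief valve is out" to not occurred.
Heat-sink path down [OR]: Backup feedwater pump lost=not, B relief valve is out=not → no input occurs → does not occur.
Recirculation branch unavailable [AND]: Heat-sink path down=not, Inboard reserve tank fails=not → not all inputs occur → does not occur.
Secondary loop down [AND]: Main bypass line fails=occurs, Emergency isolation valve is inoperative=occurs → all inputs occur → occurs.
Primary loop unavailable [OR]: Secondary loop down=occurs, #3 surge tank degraded=not, B flow sensor degraded=not → at least one input occurs → occurs.
Reactor cooling lost [OR]: Recirculation branch unavailable=not, Primary loop unavailable=occurs → at least one input occurs → occurs.

Yes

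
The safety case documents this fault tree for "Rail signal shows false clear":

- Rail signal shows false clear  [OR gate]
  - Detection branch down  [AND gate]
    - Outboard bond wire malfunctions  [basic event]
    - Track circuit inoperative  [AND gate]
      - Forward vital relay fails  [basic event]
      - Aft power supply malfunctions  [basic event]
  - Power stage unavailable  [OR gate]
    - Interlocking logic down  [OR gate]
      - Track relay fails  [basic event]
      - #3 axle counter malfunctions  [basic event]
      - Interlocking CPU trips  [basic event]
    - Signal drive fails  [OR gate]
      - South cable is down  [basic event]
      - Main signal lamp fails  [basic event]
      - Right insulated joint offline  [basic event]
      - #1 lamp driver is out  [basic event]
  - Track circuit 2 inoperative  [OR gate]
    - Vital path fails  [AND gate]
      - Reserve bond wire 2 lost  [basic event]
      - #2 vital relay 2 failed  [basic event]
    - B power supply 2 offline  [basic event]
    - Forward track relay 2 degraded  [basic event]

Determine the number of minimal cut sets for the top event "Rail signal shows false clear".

11

Track circuit inoperative [AND]: one cut set from each child combined → 1 × 1 = 1 cut set(s).
Detection branch down [AND]: one cut set from each child combined → 1 × 1 = 1 cut set(s).
Interlocking logic down [OR]: union of children's cut sets → 3 cut set(s).
Signal drive fails [OR]: union of children's cut sets → 4 cut set(s).
Power stage unavailable [OR]: union of children's cut sets → 7 cut set(s).
Vital path fails [AND]: one cut set from each child combined → 1 × 1 = 1 cut set(s).
Track circuit 2 inoperative [OR]: union of children's cut sets → 3 cut set(s).
Rail signal shows false clear [OR]: union of children's cut sets → 11 cut set(s).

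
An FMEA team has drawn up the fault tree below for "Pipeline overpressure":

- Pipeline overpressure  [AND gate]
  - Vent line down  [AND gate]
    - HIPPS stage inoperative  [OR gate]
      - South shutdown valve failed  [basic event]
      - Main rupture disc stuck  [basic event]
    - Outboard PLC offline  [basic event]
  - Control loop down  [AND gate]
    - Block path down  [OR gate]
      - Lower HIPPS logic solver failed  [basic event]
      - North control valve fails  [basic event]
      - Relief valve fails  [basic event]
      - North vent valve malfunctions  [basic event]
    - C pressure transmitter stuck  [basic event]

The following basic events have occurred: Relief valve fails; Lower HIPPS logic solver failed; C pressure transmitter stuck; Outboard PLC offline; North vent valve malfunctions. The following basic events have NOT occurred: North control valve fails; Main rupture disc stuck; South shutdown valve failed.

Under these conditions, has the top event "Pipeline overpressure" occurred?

HIPPS stage inoperative [OR]: South shutdown valve failed=not, Main rupture disc stuck=not → no input occurs → does not occur.
Vent line down [AND]: HIPPS stage inoperative=not, Outboard PLC offline=occurs → not all inputs occur → does not occur.
Block path down [OR]: Lower HIPPS logic solver failed=occurs, North control valve fails=not, Relief valve fails=occurs, North vent valve malfunctions=occurs → at least one input occurs → occurs.
Control loop down [AND]: Block path down=occurs, C pressure transmitter stuck=occurs → all inputs occur → occurs.
Pipeline overpressure [AND]: Vent line down=not, Control loop down=occurs → not all inputs occur → does not occur.

No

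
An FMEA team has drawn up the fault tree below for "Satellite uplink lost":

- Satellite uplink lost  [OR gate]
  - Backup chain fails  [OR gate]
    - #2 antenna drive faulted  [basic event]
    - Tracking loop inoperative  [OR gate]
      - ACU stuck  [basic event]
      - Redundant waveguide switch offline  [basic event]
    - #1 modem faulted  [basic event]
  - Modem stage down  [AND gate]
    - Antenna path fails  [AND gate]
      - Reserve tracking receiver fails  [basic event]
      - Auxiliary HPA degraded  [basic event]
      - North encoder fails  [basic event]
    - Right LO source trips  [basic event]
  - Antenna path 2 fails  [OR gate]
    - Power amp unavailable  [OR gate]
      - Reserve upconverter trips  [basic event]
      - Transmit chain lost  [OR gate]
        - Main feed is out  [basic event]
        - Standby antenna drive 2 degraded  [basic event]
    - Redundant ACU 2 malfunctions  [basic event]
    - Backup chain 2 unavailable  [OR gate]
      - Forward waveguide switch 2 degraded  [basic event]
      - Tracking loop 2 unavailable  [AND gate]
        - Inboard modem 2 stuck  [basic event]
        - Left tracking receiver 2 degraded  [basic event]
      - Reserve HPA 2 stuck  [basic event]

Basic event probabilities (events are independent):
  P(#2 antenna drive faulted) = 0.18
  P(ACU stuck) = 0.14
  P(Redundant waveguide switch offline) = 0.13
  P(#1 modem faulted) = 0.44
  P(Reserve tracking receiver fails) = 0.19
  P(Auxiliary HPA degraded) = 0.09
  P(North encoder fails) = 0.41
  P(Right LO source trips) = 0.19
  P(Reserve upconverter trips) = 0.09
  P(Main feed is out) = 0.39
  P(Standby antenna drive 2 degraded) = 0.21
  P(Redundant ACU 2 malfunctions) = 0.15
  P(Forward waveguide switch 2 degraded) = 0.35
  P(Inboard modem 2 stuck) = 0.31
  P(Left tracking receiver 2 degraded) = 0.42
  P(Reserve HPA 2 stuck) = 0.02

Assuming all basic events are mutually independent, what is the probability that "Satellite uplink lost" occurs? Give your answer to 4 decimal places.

0.9291

P(Tracking loop inoperative) [OR] = 1 − (1−0.14) × (1−0.13) = 0.251800
P(Backup chain fails) [OR] = 1 − (1−0.18) × (1−0.251800) × (1−0.44) = 0.656427
P(Antenna path fails) [AND] = 0.19 × 0.09 × 0.41 = 0.007011
P(Modem stage down) [AND] = 0.007011 × 0.19 = 0.001332
P(Transmit chain lost) [OR] = 1 − (1−0.39) × (1−0.21) = 0.518100
P(Power amp unavailable) [OR] = 1 − (1−0.09) × (1−0.518100) = 0.561471
P(Tracking loop 2 unavailable) [AND] = 0.31 × 0.42 = 0.130200
P(Backup chain 2 unavailable) [OR] = 1 − (1−0.35) × (1−0.130200) × (1−0.02) = 0.445937
P(Antenna path 2 fails) [OR] = 1 − (1−0.561471) × (1−0.15) × (1−0.445937) = 0.793473
P(Satellite uplink lost) [OR] = 1 − (1−0.656427) × (1−0.001332) × (1−0.793473) = 0.929137
Rounded to 4 decimal places: P(Satellite uplink lost) ≈ 0.9291.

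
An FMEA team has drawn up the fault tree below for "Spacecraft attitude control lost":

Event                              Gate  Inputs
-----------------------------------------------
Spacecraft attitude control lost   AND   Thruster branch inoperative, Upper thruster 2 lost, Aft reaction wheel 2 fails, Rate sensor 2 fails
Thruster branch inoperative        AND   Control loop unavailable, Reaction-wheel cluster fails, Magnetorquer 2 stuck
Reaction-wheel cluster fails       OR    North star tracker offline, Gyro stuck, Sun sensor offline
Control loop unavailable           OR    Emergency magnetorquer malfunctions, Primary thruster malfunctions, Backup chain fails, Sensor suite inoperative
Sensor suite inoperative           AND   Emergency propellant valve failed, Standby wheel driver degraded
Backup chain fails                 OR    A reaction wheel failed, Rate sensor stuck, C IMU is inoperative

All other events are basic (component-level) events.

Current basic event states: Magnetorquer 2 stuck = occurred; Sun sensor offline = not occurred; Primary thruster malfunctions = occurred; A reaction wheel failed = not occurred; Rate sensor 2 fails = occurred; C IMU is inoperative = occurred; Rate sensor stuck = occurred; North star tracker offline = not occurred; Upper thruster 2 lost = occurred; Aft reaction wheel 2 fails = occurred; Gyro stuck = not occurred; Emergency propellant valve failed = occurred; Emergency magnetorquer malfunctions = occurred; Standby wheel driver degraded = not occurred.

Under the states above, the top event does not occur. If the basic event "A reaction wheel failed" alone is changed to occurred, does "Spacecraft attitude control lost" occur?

Counterfactual: set "A reaction wheel failed" to occurred.
Backup chain fails [OR]: A reaction wheel failed=occurs, Rate sensor stuck=occurs, C IMU is inoperative=occurs → at least one input occurs → occurs.
Sensor suite inoperative [AND]: Emergency propellant valve failed=occurs, Standby wheel driver degraded=not → not all inputs occur → does not occur.
Control loop unavailable [OR]: Emergency magnetorquer malfunctions=occurs, Primary thruster malfunctions=occurs, Backup chain fails=occurs, Sensor suite inoperative=not → at least one input occurs → occurs.
Reaction-wheel cluster fails [OR]: North star tracker offline=not, Gyro stuck=not, Sun sensor offline=not → no input occurs → does not occur.
Thruster branch inoperative [AND]: Control loop unavailable=occurs, Reaction-wheel cluster fails=not, Magnetorquer 2 stuck=occurs → not all inputs occur → does not occur.
Spacecraft attitude control lost [AND]: Thruster branch inoperative=not, Upper thruster 2 lost=occurs, Aft reaction wheel 2 fails=occurs, Rate sensor 2 fails=occurs → not all inputs occur → does not occur.

No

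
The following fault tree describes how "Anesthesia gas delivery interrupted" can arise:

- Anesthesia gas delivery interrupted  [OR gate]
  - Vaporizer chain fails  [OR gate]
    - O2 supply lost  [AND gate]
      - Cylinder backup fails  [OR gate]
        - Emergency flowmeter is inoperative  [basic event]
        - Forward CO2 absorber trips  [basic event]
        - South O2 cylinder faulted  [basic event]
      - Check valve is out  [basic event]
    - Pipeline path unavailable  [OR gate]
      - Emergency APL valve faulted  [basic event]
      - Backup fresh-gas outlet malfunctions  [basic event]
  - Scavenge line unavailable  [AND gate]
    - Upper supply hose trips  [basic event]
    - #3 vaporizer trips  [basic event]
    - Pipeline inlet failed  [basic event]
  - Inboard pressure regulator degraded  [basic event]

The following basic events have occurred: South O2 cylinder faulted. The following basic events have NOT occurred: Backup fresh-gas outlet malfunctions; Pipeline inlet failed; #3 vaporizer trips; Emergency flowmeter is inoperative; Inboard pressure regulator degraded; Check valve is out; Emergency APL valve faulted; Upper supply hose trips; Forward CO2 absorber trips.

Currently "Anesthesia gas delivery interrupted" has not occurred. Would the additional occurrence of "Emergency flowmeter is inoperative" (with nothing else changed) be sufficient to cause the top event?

No

Counterfactual: set "Emergency flowmeter is inoperative" to occurred.
Cylinder backup fails [OR]: Emergency flowmeter is inoperative=occurs, Forward CO2 absorber trips=not, South O2 cylinder faulted=occurs → at least one input occurs → occurs.
O2 supply lost [AND]: Cylinder backup fails=occurs, Check valve is out=not → not all inputs occur → does not occur.
Pipeline path unavailable [OR]: Emergency APL valve faulted=not, Backup fresh-gas outlet malfunctions=not → no input occurs → does not occur.
Vaporizer chain fails [OR]: O2 supply lost=not, Pipeline path unavailable=not → no input occurs → does not occur.
Scavenge line unavailable [AND]: Upper supply hose trips=not, #3 vaporizer trips=not, Pipeline inlet failed=not → not all inputs occur → does not occur.
Anesthesia gas delivery interrupted [OR]: Vaporizer chain fails=not, Scavenge line unavailable=not, Inboard pressure regulator degraded=not → no input occurs → does not occur.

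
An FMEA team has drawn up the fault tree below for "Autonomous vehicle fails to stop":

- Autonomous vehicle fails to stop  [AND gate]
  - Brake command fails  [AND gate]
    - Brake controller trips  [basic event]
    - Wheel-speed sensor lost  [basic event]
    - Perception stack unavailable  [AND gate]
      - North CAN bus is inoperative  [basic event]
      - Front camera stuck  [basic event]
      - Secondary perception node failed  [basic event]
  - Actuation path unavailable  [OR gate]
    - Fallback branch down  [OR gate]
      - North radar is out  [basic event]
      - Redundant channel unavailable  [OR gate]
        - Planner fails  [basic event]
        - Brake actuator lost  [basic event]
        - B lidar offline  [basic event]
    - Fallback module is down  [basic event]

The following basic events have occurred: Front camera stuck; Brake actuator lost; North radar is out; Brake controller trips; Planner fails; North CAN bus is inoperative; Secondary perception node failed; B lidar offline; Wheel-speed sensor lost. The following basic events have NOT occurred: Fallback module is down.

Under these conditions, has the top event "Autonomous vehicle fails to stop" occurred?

Yes

Perception stack unavailable [AND]: North CAN bus is inoperative=occurs, Front camera stuck=occurs, Secondary perception node failed=occurs → all inputs occur → occurs.
Brake command fails [AND]: Brake controller trips=occurs, Wheel-speed sensor lost=occurs, Perception stack unavailable=occurs → all inputs occur → occurs.
Redundant channel unavailable [OR]: Planner fails=occurs, Brake actuator lost=occurs, B lidar offline=occurs → at least one input occurs → occurs.
Fallback branch down [OR]: North radar is out=occurs, Redundant channel unavailable=occurs → at least one input occurs → occurs.
Actuation path unavailable [OR]: Fallback branch down=occurs, Fallback module is down=not → at least one input occurs → occurs.
Autonomous vehicle fails to stop [AND]: Brake command fails=occurs, Actuation path unavailable=occurs → all inputs occur → occurs.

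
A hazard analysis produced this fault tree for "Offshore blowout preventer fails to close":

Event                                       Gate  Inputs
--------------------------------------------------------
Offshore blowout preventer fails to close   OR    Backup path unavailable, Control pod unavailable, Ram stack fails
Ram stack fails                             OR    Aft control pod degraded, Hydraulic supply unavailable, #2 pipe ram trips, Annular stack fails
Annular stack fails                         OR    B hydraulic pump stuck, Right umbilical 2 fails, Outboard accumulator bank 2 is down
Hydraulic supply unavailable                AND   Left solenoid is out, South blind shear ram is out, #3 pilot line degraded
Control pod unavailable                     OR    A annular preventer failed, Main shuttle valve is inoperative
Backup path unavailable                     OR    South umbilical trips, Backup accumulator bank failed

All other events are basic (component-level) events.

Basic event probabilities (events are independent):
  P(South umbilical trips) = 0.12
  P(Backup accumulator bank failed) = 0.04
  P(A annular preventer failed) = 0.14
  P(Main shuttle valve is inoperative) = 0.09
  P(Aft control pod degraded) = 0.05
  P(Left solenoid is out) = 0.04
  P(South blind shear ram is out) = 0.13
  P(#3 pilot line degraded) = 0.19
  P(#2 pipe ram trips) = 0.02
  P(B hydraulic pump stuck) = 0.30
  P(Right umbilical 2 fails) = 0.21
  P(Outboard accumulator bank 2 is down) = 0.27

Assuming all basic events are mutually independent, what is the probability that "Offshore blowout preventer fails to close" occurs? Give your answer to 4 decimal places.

P(Backup path unavailable) [OR] = 1 − (1−0.12) × (1−0.04) = 0.155200
P(Control pod unavailable) [OR] = 1 − (1−0.14) × (1−0.09) = 0.217400
P(Hydraulic supply unavailable) [AND] = 0.04 × 0.13 × 0.19 = 0.000988
P(Annular stack fails) [OR] = 1 − (1−0.30) × (1−0.21) × (1−0.27) = 0.596310
P(Ram stack fails) [OR] = 1 − (1−0.05) × (1−0.000988) × (1−0.02) × (1−0.596310) = 0.624536
P(Offshore blowout preventer fails to close) [OR] = 1 − (1−0.155200) × (1−0.217400) × (1−0.624536) = 0.751766
Rounded to 4 decimal places: P(Offshore blowout preventer fails to close) ≈ 0.7518.

0.7518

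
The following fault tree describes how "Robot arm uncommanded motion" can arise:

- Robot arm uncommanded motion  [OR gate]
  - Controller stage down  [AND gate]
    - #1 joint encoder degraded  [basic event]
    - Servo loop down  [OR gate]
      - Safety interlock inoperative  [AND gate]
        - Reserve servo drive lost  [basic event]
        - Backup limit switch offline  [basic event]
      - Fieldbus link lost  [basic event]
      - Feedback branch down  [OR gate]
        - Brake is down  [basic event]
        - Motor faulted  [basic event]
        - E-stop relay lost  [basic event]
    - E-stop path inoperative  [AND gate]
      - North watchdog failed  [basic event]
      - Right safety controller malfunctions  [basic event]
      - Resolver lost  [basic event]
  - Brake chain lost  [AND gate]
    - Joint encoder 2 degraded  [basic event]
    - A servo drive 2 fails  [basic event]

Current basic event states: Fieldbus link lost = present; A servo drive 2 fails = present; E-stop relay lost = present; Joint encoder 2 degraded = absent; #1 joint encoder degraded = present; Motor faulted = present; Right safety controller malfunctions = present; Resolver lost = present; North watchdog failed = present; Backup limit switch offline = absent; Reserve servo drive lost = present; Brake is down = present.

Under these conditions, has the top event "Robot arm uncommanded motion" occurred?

Safety interlock inoperative [AND]: Reserve servo drive lost=occurs, Backup limit switch offline=not → not all inputs occur → does not occur.
Feedback branch down [OR]: Brake is down=occurs, Motor faulted=occurs, E-stop relay lost=occurs → at least one input occurs → occurs.
Servo loop down [OR]: Safety interlock inoperative=not, Fieldbus link lost=occurs, Feedback branch down=occurs → at least one input occurs → occurs.
E-stop path inoperative [AND]: North watchdog failed=occurs, Right safety controller malfunctions=occurs, Resolver lost=occurs → all inputs occur → occurs.
Controller stage down [AND]: #1 joint encoder degraded=occurs, Servo loop down=occurs, E-stop path inoperative=occurs → all inputs occur → occurs.
Brake chain lost [AND]: Joint encoder 2 degraded=not, A servo drive 2 fails=occurs → not all inputs occur → does not occur.
Robot arm uncommanded motion [OR]: Controller stage down=occurs, Brake chain lost=not → at least one input occurs → occurs.

Yes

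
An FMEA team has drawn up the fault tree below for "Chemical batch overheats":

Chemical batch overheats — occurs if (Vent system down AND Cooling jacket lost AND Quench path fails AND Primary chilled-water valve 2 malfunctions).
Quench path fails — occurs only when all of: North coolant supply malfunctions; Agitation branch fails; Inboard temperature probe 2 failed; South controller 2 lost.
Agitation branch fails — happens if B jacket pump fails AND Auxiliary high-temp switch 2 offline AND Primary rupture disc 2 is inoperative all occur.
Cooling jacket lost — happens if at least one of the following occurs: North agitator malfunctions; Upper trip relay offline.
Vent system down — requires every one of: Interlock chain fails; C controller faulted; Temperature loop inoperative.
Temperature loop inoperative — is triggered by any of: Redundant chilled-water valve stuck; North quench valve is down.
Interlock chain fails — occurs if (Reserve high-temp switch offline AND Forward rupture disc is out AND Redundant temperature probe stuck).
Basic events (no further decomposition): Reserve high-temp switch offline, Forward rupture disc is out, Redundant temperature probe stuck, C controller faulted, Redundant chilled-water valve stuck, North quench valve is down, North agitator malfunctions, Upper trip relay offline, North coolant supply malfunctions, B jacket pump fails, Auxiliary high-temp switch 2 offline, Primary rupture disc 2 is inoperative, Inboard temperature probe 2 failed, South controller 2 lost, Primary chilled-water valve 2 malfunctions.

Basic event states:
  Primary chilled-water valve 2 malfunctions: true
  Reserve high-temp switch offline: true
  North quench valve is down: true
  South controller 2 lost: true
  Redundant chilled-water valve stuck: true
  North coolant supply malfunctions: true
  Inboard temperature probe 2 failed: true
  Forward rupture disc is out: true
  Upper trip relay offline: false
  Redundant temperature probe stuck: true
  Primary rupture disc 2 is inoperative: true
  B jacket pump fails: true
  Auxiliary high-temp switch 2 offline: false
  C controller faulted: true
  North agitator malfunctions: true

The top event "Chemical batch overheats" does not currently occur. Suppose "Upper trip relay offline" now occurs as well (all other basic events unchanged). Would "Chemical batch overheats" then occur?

Counterfactual: set "Upper trip relay offline" to occurred.
Interlock chain fails [AND]: Reserve high-temp switch offline=occurs, Forward rupture disc is out=occurs, Redundant temperature probe stuck=occurs → all inputs occur → occurs.
Temperature loop inoperative [OR]: Redundant chilled-water valve stuck=occurs, North quench valve is down=occurs → at least one input occurs → occurs.
Vent system down [AND]: Interlock chain fails=occurs, C controller faulted=occurs, Temperature loop inoperative=occurs → all inputs occur → occurs.
Cooling jacket lost [OR]: North agitator malfunctions=occurs, Upper trip relay offline=occurs → at least one input occurs → occurs.
Agitation branch fails [AND]: B jacket pump fails=occurs, Auxiliary high-temp switch 2 offline=not, Primary rupture disc 2 is inoperative=occurs → not all inputs occur → does not occur.
Quench path fails [AND]: North coolant supply malfunctions=occurs, Agitation branch fails=not, Inboard temperature probe 2 failed=occurs, South controller 2 lost=occurs → not all inputs occur → does not occur.
Chemical batch overheats [AND]: Vent system down=occurs, Cooling jacket lost=occurs, Quench path fails=not, Primary chilled-water valve 2 malfunctions=occurs → not all inputs occur → does not occur.

No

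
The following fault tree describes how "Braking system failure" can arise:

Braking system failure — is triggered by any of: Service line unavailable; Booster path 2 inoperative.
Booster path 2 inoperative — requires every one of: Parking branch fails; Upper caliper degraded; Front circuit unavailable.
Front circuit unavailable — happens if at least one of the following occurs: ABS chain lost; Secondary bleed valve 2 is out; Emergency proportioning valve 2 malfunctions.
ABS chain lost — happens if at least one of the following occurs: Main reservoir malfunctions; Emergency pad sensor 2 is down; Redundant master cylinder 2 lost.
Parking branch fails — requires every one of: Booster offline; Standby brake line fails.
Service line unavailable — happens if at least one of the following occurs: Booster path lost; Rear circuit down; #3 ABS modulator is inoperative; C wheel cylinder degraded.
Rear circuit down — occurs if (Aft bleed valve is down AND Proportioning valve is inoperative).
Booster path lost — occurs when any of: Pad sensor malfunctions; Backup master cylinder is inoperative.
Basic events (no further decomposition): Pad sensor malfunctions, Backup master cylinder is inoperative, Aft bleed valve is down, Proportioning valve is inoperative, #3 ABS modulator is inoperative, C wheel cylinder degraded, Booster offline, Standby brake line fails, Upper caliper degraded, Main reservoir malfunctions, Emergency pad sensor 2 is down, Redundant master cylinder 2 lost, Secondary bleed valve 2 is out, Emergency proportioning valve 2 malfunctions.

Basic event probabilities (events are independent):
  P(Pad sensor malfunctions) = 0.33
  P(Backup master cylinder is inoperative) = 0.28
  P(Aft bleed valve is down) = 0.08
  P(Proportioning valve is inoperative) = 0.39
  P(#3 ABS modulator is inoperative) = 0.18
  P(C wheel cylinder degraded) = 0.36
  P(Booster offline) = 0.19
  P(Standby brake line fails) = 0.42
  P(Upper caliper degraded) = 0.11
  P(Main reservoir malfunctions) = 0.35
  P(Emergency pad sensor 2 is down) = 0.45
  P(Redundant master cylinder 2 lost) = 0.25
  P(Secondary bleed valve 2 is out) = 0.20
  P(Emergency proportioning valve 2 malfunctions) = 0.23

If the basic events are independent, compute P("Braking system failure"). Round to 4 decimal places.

0.7565

P(Booster path lost) [OR] = 1 − (1−0.33) × (1−0.28) = 0.517600
P(Rear circuit down) [AND] = 0.08 × 0.39 = 0.031200
P(Service line unavailable) [OR] = 1 − (1−0.517600) × (1−0.031200) × (1−0.18) × (1−0.36) = 0.754735
P(Parking branch fails) [AND] = 0.19 × 0.42 = 0.079800
P(ABS chain lost) [OR] = 1 − (1−0.35) × (1−0.45) × (1−0.25) = 0.731875
P(Front circuit unavailable) [OR] = 1 − (1−0.731875) × (1−0.20) × (1−0.23) = 0.834835
P(Booster path 2 inoperative) [AND] = 0.079800 × 0.11 × 0.834835 = 0.007328
P(Braking system failure) [OR] = 1 − (1−0.754735) × (1−0.007328) = 0.756532
Rounded to 4 decimal places: P(Braking system failure) ≈ 0.7565.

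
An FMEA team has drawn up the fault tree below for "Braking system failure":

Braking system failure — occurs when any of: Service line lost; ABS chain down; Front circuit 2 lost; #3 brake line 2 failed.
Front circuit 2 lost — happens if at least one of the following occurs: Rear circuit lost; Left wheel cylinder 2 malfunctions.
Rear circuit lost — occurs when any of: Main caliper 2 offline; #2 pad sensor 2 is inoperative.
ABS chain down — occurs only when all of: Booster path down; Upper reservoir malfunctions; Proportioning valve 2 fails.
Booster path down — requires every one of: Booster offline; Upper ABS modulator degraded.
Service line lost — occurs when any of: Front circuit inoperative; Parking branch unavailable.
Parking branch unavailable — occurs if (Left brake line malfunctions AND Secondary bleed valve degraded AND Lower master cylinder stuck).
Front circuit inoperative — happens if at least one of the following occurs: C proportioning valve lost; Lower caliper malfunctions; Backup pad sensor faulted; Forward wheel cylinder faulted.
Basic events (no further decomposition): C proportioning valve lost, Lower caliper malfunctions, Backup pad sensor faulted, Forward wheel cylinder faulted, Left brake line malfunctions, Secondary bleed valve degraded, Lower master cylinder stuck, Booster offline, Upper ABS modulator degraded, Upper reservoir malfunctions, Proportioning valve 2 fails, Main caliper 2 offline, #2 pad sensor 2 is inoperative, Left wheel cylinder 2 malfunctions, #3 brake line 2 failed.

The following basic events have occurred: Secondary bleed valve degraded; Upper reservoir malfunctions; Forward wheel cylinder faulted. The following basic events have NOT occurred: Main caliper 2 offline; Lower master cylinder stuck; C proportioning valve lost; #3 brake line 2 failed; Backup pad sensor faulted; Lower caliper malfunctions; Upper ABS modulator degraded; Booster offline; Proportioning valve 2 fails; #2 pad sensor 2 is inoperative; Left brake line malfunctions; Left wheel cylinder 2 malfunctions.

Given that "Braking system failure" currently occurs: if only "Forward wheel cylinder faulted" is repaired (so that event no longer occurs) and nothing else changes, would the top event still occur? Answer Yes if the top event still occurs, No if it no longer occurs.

Counterfactual: set "Forward wheel cylinder faulted" to not occurred.
Front circuit inoperative [OR]: C proportioning valve lost=not, Lower caliper malfunctions=not, Backup pad sensor faulted=not, Forward wheel cylinder faulted=not → no input occurs → does not occur.
Parking branch unavailable [AND]: Left brake line malfunctions=not, Secondary bleed valve degraded=occurs, Lower master cylinder stuck=not → not all inputs occur → does not occur.
Service line lost [OR]: Front circuit inoperative=not, Parking branch unavailable=not → no input occurs → does not occur.
Booster path down [AND]: Booster offline=not, Upper ABS modulator degraded=not → not all inputs occur → does not occur.
ABS chain down [AND]: Booster path down=not, Upper reservoir malfunctions=occurs, Proportioning valve 2 fails=not → not all inputs occur → does not occur.
Rear circuit lost [OR]: Main caliper 2 offline=not, #2 pad sensor 2 is inoperative=not → no input occurs → does not occur.
Front circuit 2 lost [OR]: Rear circuit lost=not, Left wheel cylinder 2 malfunctions=not → no input occurs → does not occur.
Braking system failure [OR]: Service line lost=not, ABS chain down=not, Front circuit 2 lost=not, #3 brake line 2 failed=not → no input occurs → does not occur.

No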